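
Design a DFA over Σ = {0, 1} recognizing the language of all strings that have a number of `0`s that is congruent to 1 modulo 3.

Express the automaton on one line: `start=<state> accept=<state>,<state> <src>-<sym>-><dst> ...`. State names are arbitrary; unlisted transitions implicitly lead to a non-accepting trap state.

start=A accept=B A-0->B A-1->A B-0->C B-1->B C-0->A C-1->C

The only thing that matters is how many `0`s have appeared, reduced mod 3. Use one state per residue: A for 0, …, C for 2. Reading `0` moves to the next residue; anything else stays put. B is accepting.
3 states suffice.
       0  1 
>  A   B  A 
 * B   C  B 
   C   A  C 
(> = start, * = accepting)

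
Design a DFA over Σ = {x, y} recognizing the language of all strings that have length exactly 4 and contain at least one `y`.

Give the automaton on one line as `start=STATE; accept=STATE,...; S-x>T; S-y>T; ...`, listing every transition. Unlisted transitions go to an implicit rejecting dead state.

start=q0; accept=q10,q11; q0-x>q1; q0-y>q2; q1-x>q3; q1-y>q4; q2-x>q4; q2-y>q5; q3-x>q6; q3-y>q7; q4-x>q7; q4-y>q8; q5-x>q8; q5-y>q8; q6-x>q9; q6-y>q10; q7-x>q10; q7-y>q11; q8-x>q11; q8-y>q11; q9-x>q12; q9-y>q13; q10-x>q13; q10-y>q14; q11-x>q14; q11-y>q14; q12-x>q12; q12-y>q13; q13-x>q13; q13-y>q14; q14-x>q14; q14-y>q14

Handle the two conditions separately and then intersect. The first has 6 states tracking the input length, saturating at 5; the second has 3 states tracking the count of `y`s, saturating at 2. A product state is a pair (one from each), accepting exactly when both do.
A 15-state machine:
          x    y  
>  q0     q1   q2 
   q1     q3   q4 
   q2     q4   q5 
   q3     q6   q7 
   q4     q7   q8 
   q5     q8   q8 
   q6     q9  q10 
   q7    q10  q11 
   q8    q11  q11 
   q9    q12  q13 
 * q10   q13  q14 
 * q11   q14  q14 
   q12   q12  q13 
   q13   q13  q14 
   q14   q14  q14 
(> = start, * = accepting)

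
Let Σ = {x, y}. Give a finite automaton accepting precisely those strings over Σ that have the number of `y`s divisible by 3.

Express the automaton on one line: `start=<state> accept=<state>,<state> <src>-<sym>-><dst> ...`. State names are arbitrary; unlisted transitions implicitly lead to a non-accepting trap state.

The only thing that matters is how many `y`s have appeared, reduced mod 3. Use one state per residue: A for 0, …, C for 2. Reading `y` moves to the next residue; anything else stays put. A is accepting.
A 3-state machine:
       x  y 
>* A   A  B 
   B   B  C 
   C   C  A 
(> = start, * = accepting)

start=A accept=A A-x->A A-y->B B-x->B B-y->C C-x->C C-y->A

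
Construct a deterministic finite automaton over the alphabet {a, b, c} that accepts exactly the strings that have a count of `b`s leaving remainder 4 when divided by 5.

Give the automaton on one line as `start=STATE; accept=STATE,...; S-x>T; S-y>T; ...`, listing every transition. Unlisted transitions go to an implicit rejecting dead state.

Keep the running count of `b`s modulo 5: each `b` advances along the cycle q0 → q1 → q2 → q3 → q4 → q0 while other symbols loop. Accept at q4.
        a   b   c  
>  q0   q0  q1  q0 
   q1   q1  q2  q1 
   q2   q2  q3  q2 
   q3   q3  q4  q3 
 * q4   q4  q0  q4 
(> = start, * = accepting)

start=q0; accept=q4; q0-a>q0; q0-b>q1; q0-c>q0; q1-a>q1; q1-b>q2; q1-c>q1; q2-a>q2; q2-b>q3; q2-c>q2; q3-a>q3; q3-b>q4; q3-c>q3; q4-a>q4; q4-b>q0; q4-c>q4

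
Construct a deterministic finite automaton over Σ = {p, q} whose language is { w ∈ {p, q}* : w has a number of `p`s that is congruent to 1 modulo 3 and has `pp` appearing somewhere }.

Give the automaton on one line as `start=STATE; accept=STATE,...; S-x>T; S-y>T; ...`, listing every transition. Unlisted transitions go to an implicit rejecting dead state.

Handle the two conditions separately and then intersect. One (3 states) tracks the count of `p`s modulo 3; the other (3 states) tracks whether and how much of `pp` has been seen. Each combined state is a pair, one component from each; accept when both components accept.
A 9-state machine:
        p   q  
>  S0   S1  S0 
   S1   S2  S3 
   S2   S4  S2 
   S3   S5  S3 
   S4   S6  S4 
   S5   S4  S7 
 * S6   S2  S6 
   S7   S8  S7 
   S8   S6  S0 
(> = start, * = accepting)

start=S0; accept=S6; S0-p>S1; S0-q>S0; S1-p>S2; S1-q>S3; S2-p>S4; S2-q>S2; S3-p>S5; S3-q>S3; S4-p>S6; S4-q>S4; S5-p>S4; S5-q>S7; S6-p>S2; S6-q>S6; S7-p>S8; S7-q>S7; S8-p>S6; S8-q>S0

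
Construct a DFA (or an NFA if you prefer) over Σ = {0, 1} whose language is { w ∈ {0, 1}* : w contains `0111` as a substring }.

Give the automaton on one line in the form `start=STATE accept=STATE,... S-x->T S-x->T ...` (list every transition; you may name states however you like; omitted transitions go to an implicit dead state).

start=A accept=E A-0->B A-1->A B-0->B B-1->C C-0->B C-1->D D-0->B D-1->E E-0->E E-1->E

States A..D record the length of the longest prefix of `0111` that matches the current input suffix. Reaching E means `0111` has been seen, and we stay there forever. Accept from E.
       0  1 
>  A   B  A 
   B   B  C 
   C   B  D 
   D   B  E 
 * E   E  E 
(> = start, * = accepting)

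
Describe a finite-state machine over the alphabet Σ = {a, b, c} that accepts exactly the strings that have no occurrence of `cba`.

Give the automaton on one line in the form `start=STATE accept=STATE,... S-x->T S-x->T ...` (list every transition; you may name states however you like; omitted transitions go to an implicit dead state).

This is the complement of 'contains `cba`'. Use the same substring-matching states — q0 through q3 holding how much of `cba` has just been matched — but flip the accepting set: everything except the trap q3 accepts.
        a   b   c  
>* q0   q0  q0  q1 
 * q1   q0  q2  q1 
 * q2   q3  q0  q1 
   q3   q3  q3  q3 
(> = start, * = accepting)

start=q0 accept=q0,q1,q2 q0-a->q0 q0-b->q0 q0-c->q1 q1-a->q0 q1-b->q2 q1-c->q1 q2-a->q3 q2-b->q0 q2-c->q1 q3-a->q3 q3-b->q3 q3-c->q3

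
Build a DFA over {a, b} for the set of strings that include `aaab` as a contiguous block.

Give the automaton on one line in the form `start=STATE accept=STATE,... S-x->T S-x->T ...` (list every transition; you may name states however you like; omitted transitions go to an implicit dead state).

Track how much of `aaab` has been matched so far: state q0 is no progress, q4 is the absorbing accept state reached once `aaab` has occurred. Intermediate states record partial matches; on a mismatch, fall back to the longest reusable overlap.
A 5-state machine:
        a   b  
>  q0   q1  q0 
   q1   q2  q0 
   q2   q3  q0 
   q3   q3  q4 
 * q4   q4  q4 
(> = start, * = accepting)

start=q0 accept=q4 q0-a->q1 q0-b->q0 q1-a->q2 q1-b->q0 q2-a->q3 q2-b->q0 q3-a->q3 q3-b->q4 q4-a->q4 q4-b->q4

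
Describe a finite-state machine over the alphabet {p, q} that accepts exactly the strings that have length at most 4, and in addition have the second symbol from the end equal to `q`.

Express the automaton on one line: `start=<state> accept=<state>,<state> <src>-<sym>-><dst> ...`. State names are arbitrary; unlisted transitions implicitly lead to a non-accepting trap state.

Run two small machines in parallel and take their product. The first has 6 states tracking the input length, saturating at 5; the second has 7 states tracking the last 2 symbols read. A product state is a pair (one from each), accepting exactly when both do. Minimizing collapses redundant product states.
With 11 states:
          p    q  
>  S0     S1   S2 
   S1     S3   S4 
   S2     S5   S6 
   S3     S7   S8 
   S4     S9  S10 
 * S5     S7   S8 
 * S6     S9  S10 
   S7     S7   S7 
   S8     S9   S9 
 * S9     S7   S7 
 * S10    S9   S9 
(> = start, * = accepting)

start=S0 accept=S5,S6,S9,S10 S0-p->S1 S0-q->S2 S1-p->S3 S1-q->S4 S2-p->S5 S2-q->S6 S3-p->S7 S3-q->S8 S4-p->S9 S4-q->S10 S5-p->S7 S5-q->S8 S6-p->S9 S6-q->S10 S7-p->S7 S7-q->S7 S8-p->S9 S8-q->S9 S9-p->S7 S9-q->S7 S10-p->S9 S10-q->S9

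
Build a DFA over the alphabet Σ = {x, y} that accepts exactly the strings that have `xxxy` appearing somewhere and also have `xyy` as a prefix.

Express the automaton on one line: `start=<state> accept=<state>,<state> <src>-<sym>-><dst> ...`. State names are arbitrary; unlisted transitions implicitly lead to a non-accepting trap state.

Handle the two conditions separately and then intersect. The first has 5 states tracking whether and how much of `xxxy` has been seen; the second has 5 states tracking whether the input so far still matches the prefix `xyy`. A product state is a pair (one from each), accepting exactly when both do. Equivalent product states are then merged.
With 9 states:
        x   y  
>  q0   q1  q2 
   q1   q2  q3 
   q2   q2  q2 
   q3   q2  q4 
   q4   q5  q4 
   q5   q6  q4 
   q6   q7  q4 
   q7   q7  q8 
 * q8   q8  q8 
(> = start, * = accepting)

start=q0 accept=q8 q0-x->q1 q0-y->q2 q1-x->q2 q1-y->q3 q2-x->q2 q2-y->q2 q3-x->q2 q3-y->q4 q4-x->q5 q4-y->q4 q5-x->q6 q5-y->q4 q6-x->q7 q6-y->q4 q7-x->q7 q7-y->q8 q8-x->q8 q8-y->q8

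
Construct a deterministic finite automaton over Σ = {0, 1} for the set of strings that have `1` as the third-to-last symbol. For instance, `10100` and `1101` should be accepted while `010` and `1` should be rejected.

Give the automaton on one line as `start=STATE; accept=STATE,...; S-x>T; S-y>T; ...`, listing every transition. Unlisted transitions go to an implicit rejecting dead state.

Because acceptance depends on a position counted from the end, the machine has to buffer the most recent 3 symbols. Make each state the string of the last up-to-3 symbols read; on input `x` shift the window left and append `x`. Accept when the buffered window has length 3 and begins with `1`.
A 15-state machine:
       0  1 
>  A   B  C 
   B   D  E 
   C   F  G 
   D   H  I 
   E   J  K 
   F   L  M 
   G   N  O 
   H   H  I 
   I   J  K 
   J   L  M 
   K   N  O 
 * L   H  I 
 * M   J  K 
 * N   L  M 
 * O   N  O 
(> = start, * = accepting)

start=A; accept=L,M,N,O; A-0>B; A-1>C; B-0>D; B-1>E; C-0>F; C-1>G; D-0>H; D-1>I; E-0>J; E-1>K; F-0>L; F-1>M; G-0>N; G-1>O; H-0>H; H-1>I; I-0>J; I-1>K; J-0>L; J-1>M; K-0>N; K-1>O; L-0>H; L-1>I; M-0>J; M-1>K; N-0>L; N-1>M; O-0>N; O-1>O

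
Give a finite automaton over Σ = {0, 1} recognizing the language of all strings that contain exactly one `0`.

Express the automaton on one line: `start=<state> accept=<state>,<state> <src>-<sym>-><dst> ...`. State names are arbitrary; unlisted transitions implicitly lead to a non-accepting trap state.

Only the number of `0`s matters, and only up to 2. Make a chain A → B → C advanced by each `0` (with C absorbing); every other symbol self-loops. The accepting set is {B}.
3 states suffice.
       0  1 
>  A   B  A 
 * B   C  B 
   C   C  C 
(> = start, * = accepting)

start=A accept=B A-0->B A-1->A B-0->C B-1->B C-0->C C-1->C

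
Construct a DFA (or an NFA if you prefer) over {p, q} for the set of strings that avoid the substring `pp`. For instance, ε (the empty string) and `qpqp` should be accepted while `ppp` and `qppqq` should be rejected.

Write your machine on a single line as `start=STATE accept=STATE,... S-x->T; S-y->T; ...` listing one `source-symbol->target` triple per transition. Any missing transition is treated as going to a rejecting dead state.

This is the complement of 'contains `pp`'. Use the same substring-matching states — S0 through S2 holding how much of `pp` has just been matched — but flip the accepting set: everything except the trap S2 accepts.
3 states suffice.
        p   q  
>* S0   S1  S0 
 * S1   S2  S0 
   S2   S2  S2 
(> = start, * = accepting)

start=S0; accept=S0,S1; S0-p->S1; S0-q->S0; S1-p->S2; S1-q->S0; S2-p->S2; S2-q->S2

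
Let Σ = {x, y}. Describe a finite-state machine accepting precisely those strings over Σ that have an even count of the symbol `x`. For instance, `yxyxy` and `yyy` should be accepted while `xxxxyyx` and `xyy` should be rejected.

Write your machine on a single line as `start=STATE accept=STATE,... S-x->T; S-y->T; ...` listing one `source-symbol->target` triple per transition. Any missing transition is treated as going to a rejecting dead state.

Keep the running count of `x`s modulo 2: each `x` advances along the cycle s0 → s1 → s0 while other symbols loop. Accept at s0.
With 2 states:
        x   y  
>* s0   s1  s0 
   s1   s0  s1 
(> = start, * = accepting)

start=s0; accept=s0; s0-x->s1; s0-y->s0; s1-x->s0; s1-y->s1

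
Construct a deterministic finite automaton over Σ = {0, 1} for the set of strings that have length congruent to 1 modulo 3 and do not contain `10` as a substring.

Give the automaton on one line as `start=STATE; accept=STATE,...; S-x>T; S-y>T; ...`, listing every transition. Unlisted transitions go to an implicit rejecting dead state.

start=A; accept=B,C; A-0>B; A-1>C; B-0>D; B-1>E; C-0>F; C-1>E; D-0>A; D-1>G; E-0>F; E-1>G; F-0>F; F-1>F; G-0>F; G-1>C

Build one automaton per condition and run them in lockstep. The first has 3 states tracking the input length modulo 3; the second has 3 states tracking partial matches of the forbidden pattern `10`. A product state is a pair (one from each), accepting exactly when both do. After merging equivalent states the machine shrinks.
       0  1 
>  A   B  C 
 * B   D  E 
 * C   F  E 
   D   A  G 
   E   F  G 
   F   F  F 
   G   F  C 
(> = start, * = accepting)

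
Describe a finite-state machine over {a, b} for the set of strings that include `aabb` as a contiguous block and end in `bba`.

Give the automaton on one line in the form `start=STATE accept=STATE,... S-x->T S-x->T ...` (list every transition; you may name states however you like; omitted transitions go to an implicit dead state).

start=s0 accept=s5 s0-a->s1 s0-b->s0 s1-a->s2 s1-b->s0 s2-a->s2 s2-b->s3 s3-a->s1 s3-b->s4 s4-a->s5 s4-b->s4 s5-a->s6 s5-b->s7 s6-a->s6 s6-b->s7 s7-a->s6 s7-b->s4

Build one automaton per condition and run them in lockstep. One (5 states) tracks whether and how much of `aabb` has been seen; the other (4 states) tracks how much of the suffix `bba` has currently been matched. Each combined state is a pair, one component from each; accept when both components accept. Equivalent product states are then merged.
With 8 states:
        a   b  
>  s0   s1  s0 
   s1   s2  s0 
   s2   s2  s3 
   s3   s1  s4 
   s4   s5  s4 
 * s5   s6  s7 
   s6   s6  s7 
   s7   s6  s4 
(> = start, * = accepting)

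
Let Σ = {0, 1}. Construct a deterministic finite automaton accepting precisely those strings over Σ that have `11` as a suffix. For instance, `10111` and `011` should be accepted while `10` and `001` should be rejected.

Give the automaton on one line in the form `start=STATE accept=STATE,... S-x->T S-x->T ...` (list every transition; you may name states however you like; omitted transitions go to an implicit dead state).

start=q0 accept=q2 q0-0->q0 q0-1->q1 q1-0->q0 q1-1->q2 q2-0->q0 q2-1->q2

Let each state record the length of the longest suffix of the input read so far that is also a prefix of `11`. q1 means the last symbol is `1`; q2 means the last 2 symbols are `11`. Accept only at q2, where the string currently ends in `11`.
        0   1  
>  q0   q0  q1 
   q1   q0  q2 
 * q2   q0  q2 
(> = start, * = accepting)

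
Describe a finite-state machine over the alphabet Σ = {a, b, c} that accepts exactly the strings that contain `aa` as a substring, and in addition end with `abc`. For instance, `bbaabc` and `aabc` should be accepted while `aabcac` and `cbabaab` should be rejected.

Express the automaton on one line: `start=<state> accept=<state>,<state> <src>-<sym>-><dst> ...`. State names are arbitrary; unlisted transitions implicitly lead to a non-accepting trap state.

start=s0 accept=s7 s0-a->s1 s0-b->s0 s0-c->s0 s1-a->s2 s1-b->s3 s1-c->s0 s2-a->s2 s2-b->s4 s2-c->s5 s3-a->s1 s3-b->s0 s3-c->s6 s4-a->s2 s4-b->s5 s4-c->s7 s5-a->s2 s5-b->s5 s5-c->s5 s6-a->s1 s6-b->s0 s6-c->s0 s7-a->s2 s7-b->s5 s7-c->s5

Run two small machines in parallel and take their product. One (3 states) tracks whether and how much of `aa` has been seen; the other (4 states) tracks how much of the suffix `abc` has currently been matched. Each combined state is a pair, one component from each; accept when both components accept.
8 states suffice.
        a   b   c  
>  s0   s1  s0  s0 
   s1   s2  s3  s0 
   s2   s2  s4  s5 
   s3   s1  s0  s6 
   s4   s2  s5  s7 
   s5   s2  s5  s5 
   s6   s1  s0  s0 
 * s7   s2  s5  s5 
(> = start, * = accepting)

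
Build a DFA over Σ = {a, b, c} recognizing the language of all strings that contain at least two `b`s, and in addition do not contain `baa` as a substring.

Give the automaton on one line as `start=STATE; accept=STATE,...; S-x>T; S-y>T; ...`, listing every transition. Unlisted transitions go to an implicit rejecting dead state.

Run two small machines in parallel and take their product. One (4 states) tracks the count of `b`s, saturating at 3; the other (4 states) tracks partial matches of the forbidden pattern `baa`. Each combined state is a pair, one component from each; accept when both components accept.
A 13-state machine:
          a    b    c  
>  S0     S0   S1   S0 
   S1     S2   S3   S4 
   S2     S5   S3   S4 
 * S3     S6   S7   S8 
   S4     S4   S3   S4 
   S5     S5   S9   S5 
 * S6     S9   S7   S8 
 * S7    S10   S7  S11 
 * S8     S8   S7   S8 
   S9     S9  S12   S9 
 * S10   S12   S7  S11 
 * S11   S11   S7  S11 
   S12   S12  S12  S12 
(> = start, * = accepting)

start=S0; accept=S3,S6,S7,S8,S10,S11; S0-a>S0; S0-b>S1; S0-c>S0; S1-a>S2; S1-b>S3; S1-c>S4; S2-a>S5; S2-b>S3; S2-c>S4; S3-a>S6; S3-b>S7; S3-c>S8; S4-a>S4; S4-b>S3; S4-c>S4; S5-a>S5; S5-b>S9; S5-c>S5; S6-a>S9; S6-b>S7; S6-c>S8; S7-a>S10; S7-b>S7; S7-c>S11; S8-a>S8; S8-b>S7; S8-c>S8; S9-a>S9; S9-b>S12; S9-c>S9; S10-a>S12; S10-b>S7; S10-c>S11; S11-a>S11; S11-b>S7; S11-c>S11; S12-a>S12; S12-b>S12; S12-c>S12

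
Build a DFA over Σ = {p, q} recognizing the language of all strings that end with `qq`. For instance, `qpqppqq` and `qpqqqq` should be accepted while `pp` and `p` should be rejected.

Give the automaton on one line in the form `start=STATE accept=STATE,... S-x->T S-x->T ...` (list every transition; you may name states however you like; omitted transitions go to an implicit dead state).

start=s0 accept=s2 s0-p->s0 s0-q->s1 s1-p->s0 s1-q->s2 s2-p->s0 s2-q->s2

Remember how much of `qq` the current input suffix matches. State s0 means no match yet; s1 means the last symbol is `q`; s2 means the last 2 symbols are `qq`. Only s2 accepts. On a mismatch, fall back to the longest proper suffix that is still a prefix of `qq`.
3 states suffice.
        p   q  
>  s0   s0  s1 
   s1   s0  s2 
 * s2   s0  s2 
(> = start, * = accepting)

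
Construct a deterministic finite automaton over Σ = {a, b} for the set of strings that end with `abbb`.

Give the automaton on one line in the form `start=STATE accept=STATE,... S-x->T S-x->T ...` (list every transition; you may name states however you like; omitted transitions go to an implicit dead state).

start=s0 accept=s4 s0-a->s1 s0-b->s0 s1-a->s1 s1-b->s2 s2-a->s1 s2-b->s3 s3-a->s1 s3-b->s4 s4-a->s1 s4-b->s0

Let each state record the length of the longest suffix of the input read so far that is also a prefix of `abbb`. s1 means the last symbol is `a`; s2 means the last 2 symbols are `ab`; s3 means the last 3 symbols are `abb`; s4 means the last 4 symbols are `abbb`. Accept only at s4, where the string currently ends in `abbb`.
5 states suffice.
        a   b  
>  s0   s1  s0 
   s1   s1  s2 
   s2   s1  s3 
   s3   s1  s4 
 * s4   s1  s0 
(> = start, * = accepting)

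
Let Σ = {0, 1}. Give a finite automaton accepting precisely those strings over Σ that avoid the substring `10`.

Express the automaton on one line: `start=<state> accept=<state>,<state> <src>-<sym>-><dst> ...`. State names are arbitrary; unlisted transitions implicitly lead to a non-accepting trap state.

start=A accept=A,B A-0->A A-1->B B-0->C B-1->B C-0->C C-1->C

Track partial matches of the forbidden pattern `10`. State C is a dead state reached once `10` has occurred; every other state accepts. A means no part of `10` is currently matched.
With 3 states:
       0  1 
>* A   A  B 
 * B   C  B 
   C   C  C 
(> = start, * = accepting)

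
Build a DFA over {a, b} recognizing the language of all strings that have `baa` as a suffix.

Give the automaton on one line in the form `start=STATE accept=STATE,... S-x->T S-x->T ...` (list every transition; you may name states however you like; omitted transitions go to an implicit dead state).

start=q0 accept=q3 q0-a->q0 q0-b->q1 q1-a->q2 q1-b->q1 q2-a->q3 q2-b->q1 q3-a->q0 q3-b->q1

Let each state record the length of the longest suffix of the input read so far that is also a prefix of `baa`. q1 means the last symbol is `b`; q2 means the last 2 symbols are `ba`; q3 means the last 3 symbols are `baa`. Accept only at q3, where the string currently ends in `baa`.
With 4 states:
        a   b  
>  q0   q0  q1 
   q1   q2  q1 
   q2   q3  q1 
 * q3   q0  q1 
(> = start, * = accepting)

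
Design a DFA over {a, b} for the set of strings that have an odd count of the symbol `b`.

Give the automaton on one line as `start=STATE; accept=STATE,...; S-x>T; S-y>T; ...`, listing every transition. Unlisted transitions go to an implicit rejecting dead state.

start=S0; accept=S1; S0-a>S0; S0-b>S1; S1-a>S1; S1-b>S0

The only thing that matters is how many `b`s have appeared, reduced mod 2. Use one state per residue: S0 for 0, …, S1 for 1. Reading `b` moves to the next residue; anything else stays put. S1 is accepting.
2 states suffice.
        a   b  
>  S0   S0  S1 
 * S1   S1  S0 
(> = start, * = accepting)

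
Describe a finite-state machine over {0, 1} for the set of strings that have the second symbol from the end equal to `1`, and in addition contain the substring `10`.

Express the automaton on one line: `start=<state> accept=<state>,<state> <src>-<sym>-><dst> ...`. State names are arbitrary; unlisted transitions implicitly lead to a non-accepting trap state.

Handle the two conditions separately and then intersect. The first has 7 states tracking the last 2 symbols read; the second has 3 states tracking whether and how much of `10` has been seen. A product state is a pair (one from each), accepting exactly when both do. After merging equivalent states the machine shrinks.
       0  1 
>  A   A  B 
   B   C  B 
 * C   D  E 
   D   D  E 
   E   C  F 
 * F   C  F 
(> = start, * = accepting)

start=A accept=C,F A-0->A A-1->B B-0->C B-1->B C-0->D C-1->E D-0->D D-1->E E-0->C E-1->F F-0->C F-1->F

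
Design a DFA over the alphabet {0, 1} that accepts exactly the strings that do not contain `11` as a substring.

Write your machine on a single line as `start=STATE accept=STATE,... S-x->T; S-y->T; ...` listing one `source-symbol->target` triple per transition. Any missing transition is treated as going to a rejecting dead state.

start=s0; accept=s0,s1; s0-0->s0; s0-1->s1; s1-0->s0; s1-1->s2; s2-0->s2; s2-1->s2

Track partial matches of the forbidden pattern `11`. State s2 is a dead state reached once `11` has occurred; every other state accepts. s0 means no part of `11` is currently matched.
A 3-state machine:
        0   1  
>* s0   s0  s1 
 * s1   s0  s2 
   s2   s2  s2 
(> = start, * = accepting)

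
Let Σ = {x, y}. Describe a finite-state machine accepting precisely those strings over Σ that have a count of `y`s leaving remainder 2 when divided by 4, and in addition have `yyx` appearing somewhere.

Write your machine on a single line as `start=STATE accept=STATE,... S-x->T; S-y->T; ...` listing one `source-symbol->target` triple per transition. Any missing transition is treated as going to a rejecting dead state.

Run two small machines in parallel and take their product. The first has 4 states tracking the count of `y`s modulo 4; the second has 4 states tracking whether and how much of `yyx` has been seen. A product state is a pair (one from each), accepting exactly when both do.
16 states suffice.
       x  y 
>  A   A  B 
   B   C  D 
   C   C  E 
   D   F  G 
   E   H  G 
 * F   F  I 
   G   I  J 
   H   H  K 
   I   I  L 
   J   L  M 
   K   N  J 
   L   L  O 
   M   O  D 
   N   N  P 
   O   O  F 
   P   A  M 
(> = start, * = accepting)

start=A; accept=F; A-x->A; A-y->B; B-x->C; B-y->D; C-x->C; C-y->E; D-x->F; D-y->G; E-x->H; E-y->G; F-x->F; F-y->I; G-x->I; G-y->J; H-x->H; H-y->K; I-x->I; I-y->L; J-x->L; J-y->M; K-x->N; K-y->J; L-x->L; L-y->O; M-x->O; M-y->D; N-x->N; N-y->P; O-x->O; O-y->F; P-x->A; P-y->M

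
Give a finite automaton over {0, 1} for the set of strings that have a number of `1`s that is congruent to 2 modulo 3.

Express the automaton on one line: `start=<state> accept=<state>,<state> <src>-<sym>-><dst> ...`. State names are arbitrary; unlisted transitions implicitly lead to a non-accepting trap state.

start=q0 accept=q2 q0-0->q0 q0-1->q1 q1-0->q1 q1-1->q2 q2-0->q2 q2-1->q0

Keep the running count of `1`s modulo 3: each `1` advances along the cycle q0 → q1 → q2 → q0 while other symbols loop. Accept at q2.
With 3 states:
        0   1  
>  q0   q0  q1 
   q1   q1  q2 
 * q2   q2  q0 
(> = start, * = accepting)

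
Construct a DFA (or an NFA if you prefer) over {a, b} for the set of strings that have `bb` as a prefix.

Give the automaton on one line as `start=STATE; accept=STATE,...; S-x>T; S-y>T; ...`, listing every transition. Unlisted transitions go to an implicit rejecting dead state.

start=s0; accept=s2; s0-a>s3; s0-b>s1; s1-a>s3; s1-b>s2; s2-a>s2; s2-b>s2; s3-a>s3; s3-b>s3

Walk along `bb` while the input agrees: from s0 take `b` to s1, and so on. Any deviation drops to the rejecting sink s3. Once s2 is reached the prefix is confirmed and every continuation is accepted.
With 4 states:
        a   b  
>  s0   s3  s1 
   s1   s3  s2 
 * s2   s2  s2 
   s3   s3  s3 
(> = start, * = accepting)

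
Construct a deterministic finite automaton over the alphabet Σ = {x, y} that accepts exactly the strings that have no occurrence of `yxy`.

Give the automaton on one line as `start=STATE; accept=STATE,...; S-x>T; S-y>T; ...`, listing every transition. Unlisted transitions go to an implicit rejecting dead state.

start=q0; accept=q0,q1,q2; q0-x>q0; q0-y>q1; q1-x>q2; q1-y>q1; q2-x>q0; q2-y>q3; q3-x>q3; q3-y>q3

Track partial matches of the forbidden pattern `yxy`. State q3 is a dead state reached once `yxy` has occurred; every other state accepts. q0 means no part of `yxy` is currently matched.
        x   y  
>* q0   q0  q1 
 * q1   q2  q1 
 * q2   q0  q3 
   q3   q3  q3 
(> = start, * = accepting)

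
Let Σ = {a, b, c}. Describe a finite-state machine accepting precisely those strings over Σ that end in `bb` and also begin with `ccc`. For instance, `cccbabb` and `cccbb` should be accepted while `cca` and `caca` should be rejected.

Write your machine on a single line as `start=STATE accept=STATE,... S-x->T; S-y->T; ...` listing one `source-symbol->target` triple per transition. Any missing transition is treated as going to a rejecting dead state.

Build one automaton per condition and run them in lockstep. One (3 states) tracks how much of the suffix `bb` has currently been matched; the other (5 states) tracks whether the input so far still matches the prefix `ccc`. Each combined state is a pair, one component from each; accept when both components accept. Minimizing collapses redundant product states.
With 7 states:
        a   b   c  
>  S0   S1  S1  S2 
   S1   S1  S1  S1 
   S2   S1  S1  S3 
   S3   S1  S1  S4 
   S4   S4  S5  S4 
   S5   S4  S6  S4 
 * S6   S4  S6  S4 
(> = start, * = accepting)

start=S0; accept=S6; S0-a->S1; S0-b->S1; S0-c->S2; S1-a->S1; S1-b->S1; S1-c->S1; S2-a->S1; S2-b->S1; S2-c->S3; S3-a->S1; S3-b->S1; S3-c->S4; S4-a->S4; S4-b->S5; S4-c->S4; S5-a->S4; S5-b->S6; S5-c->S4; S6-a->S4; S6-b->S6; S6-c->S4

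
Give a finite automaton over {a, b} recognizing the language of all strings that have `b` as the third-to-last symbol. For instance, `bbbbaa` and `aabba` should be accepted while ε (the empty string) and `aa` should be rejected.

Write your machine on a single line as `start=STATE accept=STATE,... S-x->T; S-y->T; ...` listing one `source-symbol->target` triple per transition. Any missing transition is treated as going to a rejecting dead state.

A DFA must remember the last 3 symbols (since which symbol is third-to-last isn't known until the input ends). Use one state per possible window of the last ≤3 symbols; accept from those whose window starts with `b`.
          a    b  
>  q0     q1   q2 
   q1     q3   q4 
   q2     q5   q6 
   q3     q7   q8 
   q4     q9  q10 
   q5    q11  q12 
   q6    q13  q14 
   q7     q7   q8 
   q8     q9  q10 
   q9    q11  q12 
   q10   q13  q14 
 * q11    q7   q8 
 * q12    q9  q10 
 * q13   q11  q12 
 * q14   q13  q14 
(> = start, * = accepting)

start=q0; accept=q11,q12,q13,q14; q0-a->q1; q0-b->q2; q1-a->q3; q1-b->q4; q2-a->q5; q2-b->q6; q3-a->q7; q3-b->q8; q4-a->q9; q4-b->q10; q5-a->q11; q5-b->q12; q6-a->q13; q6-b->q14; q7-a->q7; q7-b->q8; q8-a->q9; q8-b->q10; q9-a->q11; q9-b->q12; q10-a->q13; q10-b->q14; q11-a->q7; q11-b->q8; q12-a->q9; q12-b->q10; q13-a->q11; q13-b->q12; q14-a->q13; q14-b->q14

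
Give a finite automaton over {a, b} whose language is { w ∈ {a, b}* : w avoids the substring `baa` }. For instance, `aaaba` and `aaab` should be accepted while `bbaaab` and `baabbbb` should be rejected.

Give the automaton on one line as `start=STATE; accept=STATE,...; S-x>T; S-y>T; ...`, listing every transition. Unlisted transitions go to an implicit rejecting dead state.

This is the complement of 'contains `baa`'. Use the same substring-matching states — q0 through q3 holding how much of `baa` has just been matched — but flip the accepting set: everything except the trap q3 accepts.
4 states suffice.
        a   b  
>* q0   q0  q1 
 * q1   q2  q1 
 * q2   q3  q1 
   q3   q3  q3 
(> = start, * = accepting)

start=q0; accept=q0,q1,q2; q0-a>q0; q0-b>q1; q1-a>q2; q1-b>q1; q2-a>q3; q2-b>q1; q3-a>q3; q3-b>q3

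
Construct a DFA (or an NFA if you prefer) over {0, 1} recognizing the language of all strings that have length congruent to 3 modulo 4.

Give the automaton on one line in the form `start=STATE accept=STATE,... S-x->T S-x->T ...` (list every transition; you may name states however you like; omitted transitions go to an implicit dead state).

start=S0 accept=S3 S0-0->S1 S0-1->S1 S1-0->S2 S1-1->S2 S2-0->S3 S2-1->S3 S3-0->S0 S3-1->S0

Only the length mod 4 matters, so use a 4-cycle: from any state, every input symbol moves to the next state, wrapping S3 back to S0. Mark S3 accepting.
        0   1  
>  S0   S1  S1 
   S1   S2  S2 
   S2   S3  S3 
 * S3   S0  S0 
(> = start, * = accepting)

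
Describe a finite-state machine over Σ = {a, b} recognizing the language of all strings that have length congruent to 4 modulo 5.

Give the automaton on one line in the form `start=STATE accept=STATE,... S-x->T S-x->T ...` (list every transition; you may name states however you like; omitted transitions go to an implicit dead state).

start=q0 accept=q4 q0-a->q1 q0-b->q1 q1-a->q2 q1-b->q2 q2-a->q3 q2-b->q3 q3-a->q4 q3-b->q4 q4-a->q0 q4-b->q0

Count input length modulo 5: every symbol advances one step around the cycle q0 → q1 → q2 → q3 → q4 → q0. Accept at q4.
With 5 states:
        a   b  
>  q0   q1  q1 
   q1   q2  q2 
   q2   q3  q3 
   q3   q4  q4 
 * q4   q0  q0 
(> = start, * = accepting)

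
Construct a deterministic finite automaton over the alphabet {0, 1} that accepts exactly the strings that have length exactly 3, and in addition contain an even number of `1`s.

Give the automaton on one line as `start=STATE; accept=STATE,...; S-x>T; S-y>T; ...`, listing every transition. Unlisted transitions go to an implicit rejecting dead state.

start=s0; accept=s5; s0-0>s1; s0-1>s2; s1-0>s3; s1-1>s4; s2-0>s4; s2-1>s3; s3-0>s5; s3-1>s6; s4-0>s6; s4-1>s5; s5-0>s6; s5-1>s6; s6-0>s6; s6-1>s6

Run two small machines in parallel and take their product. One (5 states) tracks the input length, saturating at 4; the other (2 states) tracks the count of `1`s modulo 2. Each combined state is a pair, one component from each; accept when both components accept. Equivalent product states are then merged.
        0   1  
>  s0   s1  s2 
   s1   s3  s4 
   s2   s4  s3 
   s3   s5  s6 
   s4   s6  s5 
 * s5   s6  s6 
   s6   s6  s6 
(> = start, * = accepting)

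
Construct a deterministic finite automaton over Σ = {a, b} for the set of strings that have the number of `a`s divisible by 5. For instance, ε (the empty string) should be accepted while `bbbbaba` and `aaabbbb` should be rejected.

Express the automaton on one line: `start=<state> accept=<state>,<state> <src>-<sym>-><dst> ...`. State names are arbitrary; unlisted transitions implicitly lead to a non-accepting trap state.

The only thing that matters is how many `a`s have appeared, reduced mod 5. Use one state per residue: q0 for 0, …, q4 for 4. Reading `a` moves to the next residue; anything else stays put. q0 is accepting.
        a   b  
>* q0   q1  q0 
   q1   q2  q1 
   q2   q3  q2 
   q3   q4  q3 
   q4   q0  q4 
(> = start, * = accepting)

start=q0 accept=q0 q0-a->q1 q0-b->q0 q1-a->q2 q1-b->q1 q2-a->q3 q2-b->q2 q3-a->q4 q3-b->q3 q4-a->q0 q4-b->q4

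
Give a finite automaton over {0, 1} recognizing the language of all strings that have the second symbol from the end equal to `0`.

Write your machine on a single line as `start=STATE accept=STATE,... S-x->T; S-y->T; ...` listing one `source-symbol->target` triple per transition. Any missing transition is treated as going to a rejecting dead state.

start=s0; accept=s3,s4; s0-0->s1; s0-1->s2; s1-0->s3; s1-1->s4; s2-0->s5; s2-1->s6; s3-0->s3; s3-1->s4; s4-0->s5; s4-1->s6; s5-0->s3; s5-1->s4; s6-0->s5; s6-1->s6

A DFA must remember the last 2 symbols (since which symbol is second-to-last isn't known until the input ends). Use one state per possible window of the last ≤2 symbols; accept from those whose window starts with `0`.
7 states suffice.
        0   1  
>  s0   s1  s2 
   s1   s3  s4 
   s2   s5  s6 
 * s3   s3  s4 
 * s4   s5  s6 
   s5   s3  s4 
   s6   s5  s6 
(> = start, * = accepting)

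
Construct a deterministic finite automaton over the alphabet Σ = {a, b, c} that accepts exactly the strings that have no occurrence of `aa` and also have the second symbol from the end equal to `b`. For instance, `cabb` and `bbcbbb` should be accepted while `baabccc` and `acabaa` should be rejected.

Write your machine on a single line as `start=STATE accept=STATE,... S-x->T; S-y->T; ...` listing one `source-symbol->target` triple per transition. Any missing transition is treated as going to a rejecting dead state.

start=q0; accept=q7,q8,q9; q0-a->q1; q0-b->q2; q0-c->q3; q1-a->q4; q1-b->q5; q1-c->q6; q2-a->q7; q2-b->q8; q2-c->q9; q3-a->q10; q3-b->q11; q3-c->q12; q4-a->q4; q4-b->q13; q4-c->q14; q5-a->q7; q5-b->q8; q5-c->q9; q6-a->q10; q6-b->q11; q6-c->q12; q7-a->q4; q7-b->q5; q7-c->q6; q8-a->q7; q8-b->q8; q8-c->q9; q9-a->q10; q9-b->q11; q9-c->q12; q10-a->q4; q10-b->q5; q10-c->q6; q11-a->q7; q11-b->q8; q11-c->q9; q12-a->q10; q12-b->q11; q12-c->q12; q13-a->q15; q13-b->q16; q13-c->q17; q14-a->q18; q14-b->q19; q14-c->q20; q15-a->q4; q15-b->q13; q15-c->q14; q16-a->q15; q16-b->q16; q16-c->q17; q17-a->q18; q17-b->q19; q17-c->q20; q18-a->q4; q18-b->q13; q18-c->q14; q19-a->q15; q19-b->q16; q19-c->q17; q20-a->q18; q20-b->q19; q20-c->q20

Run two small machines in parallel and take their product. One (3 states) tracks partial matches of the forbidden pattern `aa`; the other (13 states) tracks the last 2 symbols read. Each combined state is a pair, one component from each; accept when both components accept.
          a    b    c  
>  q0     q1   q2   q3 
   q1     q4   q5   q6 
   q2     q7   q8   q9 
   q3    q10  q11  q12 
   q4     q4  q13  q14 
   q5     q7   q8   q9 
   q6    q10  q11  q12 
 * q7     q4   q5   q6 
 * q8     q7   q8   q9 
 * q9    q10  q11  q12 
   q10    q4   q5   q6 
   q11    q7   q8   q9 
   q12   q10  q11  q12 
   q13   q15  q16  q17 
   q14   q18  q19  q20 
   q15    q4  q13  q14 
   q16   q15  q16  q17 
   q17   q18  q19  q20 
   q18    q4  q13  q14 
   q19   q15  q16  q17 
   q20   q18  q19  q20 
(> = start, * = accepting)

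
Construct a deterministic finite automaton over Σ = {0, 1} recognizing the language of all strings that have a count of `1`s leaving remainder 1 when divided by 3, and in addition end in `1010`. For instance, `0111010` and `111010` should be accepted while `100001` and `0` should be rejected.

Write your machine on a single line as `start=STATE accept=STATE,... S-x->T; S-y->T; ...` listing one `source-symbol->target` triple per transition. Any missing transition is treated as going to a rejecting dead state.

Build one automaton per condition and run them in lockstep. One (3 states) tracks the count of `1`s modulo 3; the other (5 states) tracks how much of the suffix `1010` has currently been matched. Each combined state is a pair, one component from each; accept when both components accept.
A 15-state machine:
          0    1  
>  q0     q0   q1 
   q1     q2   q3 
   q2     q4   q5 
   q3     q6   q7 
   q4     q4   q3 
   q5     q8   q7 
   q6     q9  q10 
   q7    q11   q1 
   q8     q9  q10 
   q9     q9   q7 
   q10   q12   q1 
   q11    q0  q13 
   q12    q0  q13 
   q13   q14   q3 
 * q14    q4   q5 
(> = start, * = accepting)

start=q0; accept=q14; q0-0->q0; q0-1->q1; q1-0->q2; q1-1->q3; q2-0->q4; q2-1->q5; q3-0->q6; q3-1->q7; q4-0->q4; q4-1->q3; q5-0->q8; q5-1->q7; q6-0->q9; q6-1->q10; q7-0->q11; q7-1->q1; q8-0->q9; q8-1->q10; q9-0->q9; q9-1->q7; q10-0->q12; q10-1->q1; q11-0->q0; q11-1->q13; q12-0->q0; q12-1->q13; q13-0->q14; q13-1->q3; q14-0->q4; q14-1->q5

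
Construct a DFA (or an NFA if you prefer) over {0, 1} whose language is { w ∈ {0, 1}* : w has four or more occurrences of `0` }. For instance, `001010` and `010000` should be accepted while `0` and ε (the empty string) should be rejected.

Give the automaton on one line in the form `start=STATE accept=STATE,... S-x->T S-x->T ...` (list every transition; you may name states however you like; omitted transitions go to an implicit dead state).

start=q0 accept=q4,q5 q0-0->q1 q0-1->q0 q1-0->q2 q1-1->q1 q2-0->q3 q2-1->q2 q3-0->q4 q3-1->q3 q4-0->q5 q4-1->q4 q5-0->q5 q5-1->q5

Only the number of `0`s matters, and only up to 5. Make a chain q0 → q1 → q2 → q3 → q4 → q5 advanced by each `0` (with q5 absorbing); every other symbol self-loops. The accepting set is {q4, q5}.
With 6 states:
        0   1  
>  q0   q1  q0 
   q1   q2  q1 
   q2   q3  q2 
   q3   q4  q3 
 * q4   q5  q4 
 * q5   q5  q5 
(> = start, * = accepting)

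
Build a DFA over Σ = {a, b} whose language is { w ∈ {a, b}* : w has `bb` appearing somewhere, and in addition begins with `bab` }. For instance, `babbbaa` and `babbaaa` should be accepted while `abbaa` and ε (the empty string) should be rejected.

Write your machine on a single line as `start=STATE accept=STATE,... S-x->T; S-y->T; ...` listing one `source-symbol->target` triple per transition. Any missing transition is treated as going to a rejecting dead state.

start=s0; accept=s6; s0-a->s1; s0-b->s2; s1-a->s1; s1-b->s1; s2-a->s3; s2-b->s1; s3-a->s1; s3-b->s4; s4-a->s5; s4-b->s6; s5-a->s5; s5-b->s4; s6-a->s6; s6-b->s6

Build one automaton per condition and run them in lockstep. One (3 states) tracks whether and how much of `bb` has been seen; the other (5 states) tracks whether the input so far still matches the prefix `bab`. Each combined state is a pair, one component from each; accept when both components accept. Equivalent product states are then merged.
7 states suffice.
        a   b  
>  s0   s1  s2 
   s1   s1  s1 
   s2   s3  s1 
   s3   s1  s4 
   s4   s5  s6 
   s5   s5  s4 
 * s6   s6  s6 
(> = start, * = accepting)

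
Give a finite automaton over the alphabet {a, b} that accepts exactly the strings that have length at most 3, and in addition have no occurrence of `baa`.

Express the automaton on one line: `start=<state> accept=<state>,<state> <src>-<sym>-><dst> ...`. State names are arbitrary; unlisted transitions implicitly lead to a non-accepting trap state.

start=q0 accept=q0,q1,q2,q3,q4,q5,q6,q7,q8 q0-a->q1 q0-b->q2 q1-a->q3 q1-b->q4 q2-a->q5 q2-b->q4 q3-a->q6 q3-b->q7 q4-a->q8 q4-b->q7 q5-a->q9 q5-b->q7 q6-a->q10 q6-b->q11 q7-a->q12 q7-b->q11 q8-a->q13 q8-b->q11 q9-a->q13 q9-b->q13 q10-a->q10 q10-b->q11 q11-a->q12 q11-b->q11 q12-a->q13 q12-b->q11 q13-a->q13 q13-b->q13

Build one automaton per condition and run them in lockstep. One (5 states) tracks the input length, saturating at 4; the other (4 states) tracks partial matches of the forbidden pattern `baa`. Each combined state is a pair, one component from each; accept when both components accept.
          a    b  
>* q0     q1   q2 
 * q1     q3   q4 
 * q2     q5   q4 
 * q3     q6   q7 
 * q4     q8   q7 
 * q5     q9   q7 
 * q6    q10  q11 
 * q7    q12  q11 
 * q8    q13  q11 
   q9    q13  q13 
   q10   q10  q11 
   q11   q12  q11 
   q12   q13  q11 
   q13   q13  q13 
(> = start, * = accepting)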